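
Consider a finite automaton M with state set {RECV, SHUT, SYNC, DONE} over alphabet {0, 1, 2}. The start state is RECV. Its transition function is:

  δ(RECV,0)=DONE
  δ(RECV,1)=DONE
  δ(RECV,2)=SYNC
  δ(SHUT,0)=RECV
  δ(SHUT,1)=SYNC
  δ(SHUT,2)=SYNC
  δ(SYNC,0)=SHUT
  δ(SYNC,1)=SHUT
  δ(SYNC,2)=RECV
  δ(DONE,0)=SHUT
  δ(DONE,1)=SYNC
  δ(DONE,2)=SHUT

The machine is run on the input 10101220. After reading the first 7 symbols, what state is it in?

SYNC

RECV → DONE → SHUT → SYNC → SHUT → SYNC → RECV → SYNC
After 7 symbols: SYNC.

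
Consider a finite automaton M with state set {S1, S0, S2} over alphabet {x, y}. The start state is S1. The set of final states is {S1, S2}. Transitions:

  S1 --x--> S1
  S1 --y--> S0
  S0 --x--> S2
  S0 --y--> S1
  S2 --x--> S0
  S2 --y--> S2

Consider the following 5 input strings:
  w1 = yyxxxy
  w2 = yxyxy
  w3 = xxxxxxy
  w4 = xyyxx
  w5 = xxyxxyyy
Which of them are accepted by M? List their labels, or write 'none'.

w2, w4, w5

w1: S1 → S0 → S1 → S1 → S1 → S1 → S0  → end S0, rejected
w2: S1 → S0 → S2 → S2 → S0 → S1  → end S1, accepted
w3: S1 → S1 → S1 → S1 → S1 → S1 → S1 → S0  → end S0, rejected
w4: S1 → S1 → S0 → S1 → S1 → S1  → end S1, accepted
w5: S1 → S1 → S1 → S0 → S2 → S0 → S1 → S0 → S1  → end S1, accepted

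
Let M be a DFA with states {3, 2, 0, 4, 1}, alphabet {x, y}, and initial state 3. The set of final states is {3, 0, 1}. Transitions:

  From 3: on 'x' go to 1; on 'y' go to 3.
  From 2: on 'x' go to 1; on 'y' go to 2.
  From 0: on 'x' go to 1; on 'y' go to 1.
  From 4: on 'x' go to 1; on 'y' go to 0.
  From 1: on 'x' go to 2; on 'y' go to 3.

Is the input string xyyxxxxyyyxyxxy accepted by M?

3 → 1 → 3 → 3 → 1 → 2 → 1 → 2 → 2 → 2 → 2 → 1 → 3 → 1 → 2 → 2
End state 2 is not accepting.

No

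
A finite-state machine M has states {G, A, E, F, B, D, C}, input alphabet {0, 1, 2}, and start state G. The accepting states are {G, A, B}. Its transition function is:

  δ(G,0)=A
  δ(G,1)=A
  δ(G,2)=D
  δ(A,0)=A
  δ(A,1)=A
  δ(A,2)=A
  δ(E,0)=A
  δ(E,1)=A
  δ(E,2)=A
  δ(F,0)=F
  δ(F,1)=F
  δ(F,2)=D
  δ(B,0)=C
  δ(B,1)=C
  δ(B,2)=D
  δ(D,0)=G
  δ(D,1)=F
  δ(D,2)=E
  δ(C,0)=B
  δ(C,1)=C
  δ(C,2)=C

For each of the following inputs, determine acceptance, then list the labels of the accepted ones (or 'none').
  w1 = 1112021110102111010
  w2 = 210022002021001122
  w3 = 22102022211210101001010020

w1, w2, w3

w1: Trace: G -1-> A -1-> A -1-> A -2-> A -0-> A -2-> A -1-> A -1-> A -1-> A -0-> A -1-> A -0-> A -2-> A -1-> A -1-> A -1-> A -0-> A -1-> A -0-> A  → end A, accepted
w2: Trace: G -2-> D -1-> F -0-> F -0-> F -2-> D -2-> E -0-> A -0-> A -2-> A -0-> A -2-> A -1-> A -0-> A -0-> A -1-> A -1-> A -2-> A -2-> A  → end A, accepted
w3: Trace: G -2-> D -2-> E -1-> A -0-> A -2-> A -0-> A -2-> A -2-> A -2-> A -1-> A -1-> A -2-> A -1-> A -0-> A -1-> A -0-> A -1-> A -0-> A -0-> A -1-> A -0-> A -1-> A -0-> A -0-> A -2-> A -0-> A  → end A, accepted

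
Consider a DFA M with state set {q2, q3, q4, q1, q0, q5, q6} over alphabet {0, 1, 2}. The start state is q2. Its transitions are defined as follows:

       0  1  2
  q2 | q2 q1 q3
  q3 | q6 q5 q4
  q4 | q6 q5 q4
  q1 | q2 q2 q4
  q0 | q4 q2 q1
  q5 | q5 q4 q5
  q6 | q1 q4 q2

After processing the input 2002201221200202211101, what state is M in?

Trace: q2 -2-> q3 -0-> q6 -0-> q1 -2-> q4 -2-> q4 -0-> q6 -1-> q4 -2-> q4 -2-> q4 -1-> q5 -2-> q5 -0-> q5 -0-> q5 -2-> q5 -0-> q5 -2-> q5 -2-> q5 -1-> q4 -1-> q5 -1-> q4 -0-> q6 -1-> q4

q4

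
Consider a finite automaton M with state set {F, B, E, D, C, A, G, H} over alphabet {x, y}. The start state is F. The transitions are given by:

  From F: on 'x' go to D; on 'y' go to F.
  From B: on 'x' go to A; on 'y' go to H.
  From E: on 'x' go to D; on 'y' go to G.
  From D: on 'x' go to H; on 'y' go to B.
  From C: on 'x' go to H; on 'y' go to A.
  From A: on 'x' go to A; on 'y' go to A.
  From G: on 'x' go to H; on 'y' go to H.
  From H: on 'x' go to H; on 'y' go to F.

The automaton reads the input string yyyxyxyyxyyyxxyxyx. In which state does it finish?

A

start at F
read 'y': F → F
read 'y': F → F
read 'y': F → F
read 'x': F → D
read 'y': D → B
read 'x': B → A
read 'y': A → A
read 'y': A → A
read 'x': A → A
read 'y': A → A
read 'y': A → A
read 'y': A → A
read 'x': A → A
read 'x': A → A
read 'y': A → A
read 'x': A → A
read 'y': A → A
read 'x': A → A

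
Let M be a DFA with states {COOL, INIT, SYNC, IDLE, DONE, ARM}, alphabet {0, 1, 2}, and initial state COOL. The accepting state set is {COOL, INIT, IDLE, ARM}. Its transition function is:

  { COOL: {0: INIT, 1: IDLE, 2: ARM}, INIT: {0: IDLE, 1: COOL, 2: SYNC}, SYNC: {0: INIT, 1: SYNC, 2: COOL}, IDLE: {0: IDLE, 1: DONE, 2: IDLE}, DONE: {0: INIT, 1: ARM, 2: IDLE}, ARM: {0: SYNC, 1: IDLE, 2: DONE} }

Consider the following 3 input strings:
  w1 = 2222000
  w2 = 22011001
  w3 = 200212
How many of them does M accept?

w1: Trace: COOL -2-> ARM -2-> DONE -2-> IDLE -2-> IDLE -0-> IDLE -0-> IDLE -0-> IDLE  → end IDLE, accepted
w2: Trace: COOL -2-> ARM -2-> DONE -0-> INIT -1-> COOL -1-> IDLE -0-> IDLE -0-> IDLE -1-> DONE  → end DONE, rejected
w3: Trace: COOL -2-> ARM -0-> SYNC -0-> INIT -2-> SYNC -1-> SYNC -2-> COOL  → end COOL, accepted

2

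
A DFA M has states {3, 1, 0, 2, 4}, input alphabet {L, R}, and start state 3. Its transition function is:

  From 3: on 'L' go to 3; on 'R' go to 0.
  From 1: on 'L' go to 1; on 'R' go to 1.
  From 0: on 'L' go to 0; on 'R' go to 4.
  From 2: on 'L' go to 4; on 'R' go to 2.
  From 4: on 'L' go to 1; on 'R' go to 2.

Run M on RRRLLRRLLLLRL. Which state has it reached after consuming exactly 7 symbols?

3 → 0 → 4 → 2 → 4 → 1 → 1 → 1
After 7 symbols: 1.

1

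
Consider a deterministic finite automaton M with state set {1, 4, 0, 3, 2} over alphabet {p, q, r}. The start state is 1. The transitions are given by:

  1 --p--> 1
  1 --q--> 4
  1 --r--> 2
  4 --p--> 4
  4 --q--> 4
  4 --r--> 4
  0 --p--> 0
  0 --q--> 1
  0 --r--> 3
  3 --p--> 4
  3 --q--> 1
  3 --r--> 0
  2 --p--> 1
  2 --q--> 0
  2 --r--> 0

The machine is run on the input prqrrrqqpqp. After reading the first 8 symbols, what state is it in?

4

1 → 1 → 2 → 0 → 3 → 0 → 3 → 1 → 4
After 8 symbols: 4.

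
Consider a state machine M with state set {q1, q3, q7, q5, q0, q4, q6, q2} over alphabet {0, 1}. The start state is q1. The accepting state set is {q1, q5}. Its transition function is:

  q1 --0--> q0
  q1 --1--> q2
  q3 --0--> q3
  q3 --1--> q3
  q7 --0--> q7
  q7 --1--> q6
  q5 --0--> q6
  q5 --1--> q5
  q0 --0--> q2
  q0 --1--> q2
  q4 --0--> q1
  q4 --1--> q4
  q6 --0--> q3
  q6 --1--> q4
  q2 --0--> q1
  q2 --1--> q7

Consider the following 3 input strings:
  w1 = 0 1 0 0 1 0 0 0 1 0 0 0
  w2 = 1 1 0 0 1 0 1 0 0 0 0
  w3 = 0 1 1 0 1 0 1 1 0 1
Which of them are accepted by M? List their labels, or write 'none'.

w1: q1 → q0 → q2 → q1 → q0 → q2 → q1 → q0 → q2 → q7 → q7 → q7 → q7  → end q7, rejected
w2: q1 → q2 → q7 → q7 → q7 → q6 → q3 → q3 → q3 → q3 → q3 → q3  → end q3, rejected
w3: q1 → q0 → q2 → q7 → q7 → q6 → q3 → q3 → q3 → q3 → q3  → end q3, rejected

none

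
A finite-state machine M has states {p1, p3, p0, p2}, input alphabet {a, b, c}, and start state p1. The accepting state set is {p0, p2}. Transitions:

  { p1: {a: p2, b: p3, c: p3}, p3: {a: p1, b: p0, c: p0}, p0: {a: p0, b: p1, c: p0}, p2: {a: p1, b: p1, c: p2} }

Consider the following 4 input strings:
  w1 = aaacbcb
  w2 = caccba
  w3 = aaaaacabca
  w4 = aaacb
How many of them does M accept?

w1:
  start at p1
  read 'a': p1 → p2
  read 'a': p2 → p1
  read 'a': p1 → p2
  read 'c': p2 → p2
  read 'b': p2 → p1
  read 'c': p1 → p3
  read 'b': p3 → p0
  end p0, accepted
w2:
  start at p1
  read 'c': p1 → p3
  read 'a': p3 → p1
  read 'c': p1 → p3
  read 'c': p3 → p0
  read 'b': p0 → p1
  read 'a': p1 → p2
  end p2, accepted
w3:
  start at p1
  read 'a': p1 → p2
  read 'a': p2 → p1
  read 'a': p1 → p2
  read 'a': p2 → p1
  read 'a': p1 → p2
  read 'c': p2 → p2
  read 'a': p2 → p1
  read 'b': p1 → p3
  read 'c': p3 → p0
  read 'a': p0 → p0
  end p0, accepted
w4:
  start at p1
  read 'a': p1 → p2
  read 'a': p2 → p1
  read 'a': p1 → p2
  read 'c': p2 → p2
  read 'b': p2 → p1
  end p1, rejected

3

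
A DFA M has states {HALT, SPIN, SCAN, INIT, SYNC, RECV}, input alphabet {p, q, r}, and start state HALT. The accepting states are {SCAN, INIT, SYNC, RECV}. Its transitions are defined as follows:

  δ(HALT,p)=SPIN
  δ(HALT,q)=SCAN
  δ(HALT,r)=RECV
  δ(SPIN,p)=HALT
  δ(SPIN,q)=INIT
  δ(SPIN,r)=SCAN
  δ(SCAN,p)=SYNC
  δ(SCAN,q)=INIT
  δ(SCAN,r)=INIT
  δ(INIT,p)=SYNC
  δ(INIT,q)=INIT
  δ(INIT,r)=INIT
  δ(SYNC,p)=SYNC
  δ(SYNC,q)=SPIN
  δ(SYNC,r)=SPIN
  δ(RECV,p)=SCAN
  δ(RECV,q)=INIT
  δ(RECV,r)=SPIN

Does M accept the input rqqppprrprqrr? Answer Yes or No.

Yes

Trace: HALT -r-> RECV -q-> INIT -q-> INIT -p-> SYNC -p-> SYNC -p-> SYNC -r-> SPIN -r-> SCAN -p-> SYNC -r-> SPIN -q-> INIT -r-> INIT -r-> INIT
End state INIT is accepting.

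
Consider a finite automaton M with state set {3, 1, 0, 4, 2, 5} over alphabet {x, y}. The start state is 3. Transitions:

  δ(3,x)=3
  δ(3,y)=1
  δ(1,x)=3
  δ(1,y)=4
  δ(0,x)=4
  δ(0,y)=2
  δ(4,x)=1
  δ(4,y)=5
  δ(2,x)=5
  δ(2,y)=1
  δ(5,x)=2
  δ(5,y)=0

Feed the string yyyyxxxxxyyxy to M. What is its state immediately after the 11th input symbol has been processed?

start at 3
read 'y': 3 → 1
read 'y': 1 → 4
read 'y': 4 → 5
read 'y': 5 → 0
read 'x': 0 → 4
read 'x': 4 → 1
read 'x': 1 → 3
read 'x': 3 → 3
read 'x': 3 → 3
read 'y': 3 → 1
read 'y': 1 → 4
After 11 symbols: 4.

4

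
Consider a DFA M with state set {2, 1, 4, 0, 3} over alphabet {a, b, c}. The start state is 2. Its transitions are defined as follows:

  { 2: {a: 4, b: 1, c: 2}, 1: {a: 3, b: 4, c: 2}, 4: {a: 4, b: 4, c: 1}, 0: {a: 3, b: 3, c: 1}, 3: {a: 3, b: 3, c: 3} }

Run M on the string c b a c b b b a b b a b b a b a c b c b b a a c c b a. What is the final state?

2 → 2 → 1 → 3 → 3 → 3 → 3 → 3 → 3 → 3 → 3 → 3 → 3 → 3 → 3 → 3 → 3 → 3 → 3 → 3 → 3 → 3 → 3 → 3 → 3 → 3 → 3 → 3

3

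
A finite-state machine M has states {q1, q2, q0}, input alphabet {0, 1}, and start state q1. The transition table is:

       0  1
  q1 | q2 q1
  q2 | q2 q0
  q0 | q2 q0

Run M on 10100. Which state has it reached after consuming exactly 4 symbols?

q1 → q1 → q2 → q0 → q2
After 4 symbols: q2.

q2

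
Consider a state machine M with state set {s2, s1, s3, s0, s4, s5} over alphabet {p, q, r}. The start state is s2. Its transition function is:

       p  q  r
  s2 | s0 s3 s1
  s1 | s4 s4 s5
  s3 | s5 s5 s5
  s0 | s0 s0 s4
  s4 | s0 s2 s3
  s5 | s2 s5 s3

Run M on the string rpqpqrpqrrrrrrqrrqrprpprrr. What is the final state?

s2 → s1 → s4 → s2 → s0 → s0 → s4 → s0 → s0 → s4 → s3 → s5 → s3 → s5 → s3 → s5 → s3 → s5 → s5 → s3 → s5 → s3 → s5 → s2 → s1 → s5 → s3

s3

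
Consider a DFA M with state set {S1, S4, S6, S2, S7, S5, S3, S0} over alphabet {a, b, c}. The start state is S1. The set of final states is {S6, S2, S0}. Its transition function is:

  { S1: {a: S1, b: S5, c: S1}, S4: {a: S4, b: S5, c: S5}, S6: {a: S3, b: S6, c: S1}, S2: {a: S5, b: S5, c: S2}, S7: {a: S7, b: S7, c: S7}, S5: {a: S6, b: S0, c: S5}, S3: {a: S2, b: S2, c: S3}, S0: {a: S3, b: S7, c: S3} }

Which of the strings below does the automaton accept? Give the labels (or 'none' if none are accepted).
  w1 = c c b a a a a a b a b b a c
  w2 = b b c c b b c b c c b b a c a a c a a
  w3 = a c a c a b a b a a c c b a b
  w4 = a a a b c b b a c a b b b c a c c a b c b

w3

w1: S1 → S1 → S1 → S5 → S6 → S3 → S2 → S5 → S6 → S6 → S3 → S2 → S5 → S6 → S1  → end S1, rejected
w2: S1 → S5 → S0 → S3 → S3 → S2 → S5 → S5 → S0 → S3 → S3 → S2 → S5 → S6 → S1 → S1 → S1 → S1 → S1 → S1  → end S1, rejected
w3: S1 → S1 → S1 → S1 → S1 → S1 → S5 → S6 → S6 → S3 → S2 → S2 → S2 → S5 → S6 → S6  → end S6, accepted
w4: S1 → S1 → S1 → S1 → S5 → S5 → S0 → S7 → S7 → S7 → S7 → S7 → S7 → S7 → S7 → S7 → S7 → S7 → S7 → S7 → S7 → S7  → end S7, rejected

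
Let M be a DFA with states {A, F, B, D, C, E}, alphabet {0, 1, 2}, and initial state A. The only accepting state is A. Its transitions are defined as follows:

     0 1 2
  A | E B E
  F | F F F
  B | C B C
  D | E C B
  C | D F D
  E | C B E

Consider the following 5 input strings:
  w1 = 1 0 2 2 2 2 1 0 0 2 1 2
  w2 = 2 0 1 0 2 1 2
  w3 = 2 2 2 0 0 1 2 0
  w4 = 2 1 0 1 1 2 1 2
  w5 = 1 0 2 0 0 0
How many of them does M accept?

0

w1: Trace: A -1-> B -0-> C -2-> D -2-> B -2-> C -2-> D -1-> C -0-> D -0-> E -2-> E -1-> B -2-> C  → end C, rejected
w2: Trace: A -2-> E -0-> C -1-> F -0-> F -2-> F -1-> F -2-> F  → end F, rejected
w3: Trace: A -2-> E -2-> E -2-> E -0-> C -0-> D -1-> C -2-> D -0-> E  → end E, rejected
w4: Trace: A -2-> E -1-> B -0-> C -1-> F -1-> F -2-> F -1-> F -2-> F  → end F, rejected
w5: Trace: A -1-> B -0-> C -2-> D -0-> E -0-> C -0-> D  → end D, rejected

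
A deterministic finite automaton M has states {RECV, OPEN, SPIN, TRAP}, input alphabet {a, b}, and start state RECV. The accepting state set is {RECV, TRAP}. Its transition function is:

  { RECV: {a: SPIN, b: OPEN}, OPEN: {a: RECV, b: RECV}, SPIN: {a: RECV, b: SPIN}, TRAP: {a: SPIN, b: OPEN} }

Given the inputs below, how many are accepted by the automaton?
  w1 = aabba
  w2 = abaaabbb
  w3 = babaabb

w1: RECV → SPIN → RECV → OPEN → RECV → SPIN  → end SPIN, rejected
w2: RECV → SPIN → SPIN → RECV → SPIN → RECV → OPEN → RECV → OPEN  → end OPEN, rejected
w3: RECV → OPEN → RECV → OPEN → RECV → SPIN → SPIN → SPIN  → end SPIN, rejected

0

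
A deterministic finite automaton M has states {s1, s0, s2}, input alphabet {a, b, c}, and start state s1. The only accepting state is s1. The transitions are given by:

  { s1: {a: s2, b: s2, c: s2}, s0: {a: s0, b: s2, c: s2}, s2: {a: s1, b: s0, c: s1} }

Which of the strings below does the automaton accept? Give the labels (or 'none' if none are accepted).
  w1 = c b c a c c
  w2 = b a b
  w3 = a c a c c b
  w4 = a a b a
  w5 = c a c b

w1, w4

w1: Trace: s1 -c-> s2 -b-> s0 -c-> s2 -a-> s1 -c-> s2 -c-> s1  → end s1, accepted
w2: Trace: s1 -b-> s2 -a-> s1 -b-> s2  → end s2, rejected
w3: Trace: s1 -a-> s2 -c-> s1 -a-> s2 -c-> s1 -c-> s2 -b-> s0  → end s0, rejected
w4: Trace: s1 -a-> s2 -a-> s1 -b-> s2 -a-> s1  → end s1, accepted
w5: Trace: s1 -c-> s2 -a-> s1 -c-> s2 -b-> s0  → end s0, rejected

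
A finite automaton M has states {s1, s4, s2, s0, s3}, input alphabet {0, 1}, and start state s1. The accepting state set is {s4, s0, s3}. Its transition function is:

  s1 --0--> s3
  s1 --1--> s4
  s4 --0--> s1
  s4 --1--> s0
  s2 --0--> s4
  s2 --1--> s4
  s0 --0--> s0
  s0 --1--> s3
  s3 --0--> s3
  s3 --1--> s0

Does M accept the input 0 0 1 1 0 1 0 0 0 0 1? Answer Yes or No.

Yes

s1 → s3 → s3 → s0 → s3 → s3 → s0 → s0 → s0 → s0 → s0 → s3
End state s3 is accepting.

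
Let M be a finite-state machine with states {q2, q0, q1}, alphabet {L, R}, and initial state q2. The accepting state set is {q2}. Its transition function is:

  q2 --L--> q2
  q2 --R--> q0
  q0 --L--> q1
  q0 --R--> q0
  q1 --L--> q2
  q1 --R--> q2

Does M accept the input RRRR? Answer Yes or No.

Trace: q2 -R-> q0 -R-> q0 -R-> q0 -R-> q0
End state q0 is not accepting.

No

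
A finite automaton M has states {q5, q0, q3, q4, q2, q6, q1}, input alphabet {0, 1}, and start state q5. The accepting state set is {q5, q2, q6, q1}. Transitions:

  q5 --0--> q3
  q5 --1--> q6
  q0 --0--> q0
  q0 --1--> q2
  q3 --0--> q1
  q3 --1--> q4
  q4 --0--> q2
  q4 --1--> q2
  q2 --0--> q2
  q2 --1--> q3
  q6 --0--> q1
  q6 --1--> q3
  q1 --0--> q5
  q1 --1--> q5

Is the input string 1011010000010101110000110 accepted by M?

Yes

start at q5
read '1': q5 → q6
read '0': q6 → q1
read '1': q1 → q5
read '1': q5 → q6
read '0': q6 → q1
read '1': q1 → q5
read '0': q5 → q3
read '0': q3 → q1
read '0': q1 → q5
read '0': q5 → q3
read '0': q3 → q1
read '1': q1 → q5
read '0': q5 → q3
read '1': q3 → q4
read '0': q4 → q2
read '1': q2 → q3
read '1': q3 → q4
read '1': q4 → q2
read '0': q2 → q2
read '0': q2 → q2
read '0': q2 → q2
read '0': q2 → q2
read '1': q2 → q3
read '1': q3 → q4
read '0': q4 → q2
End state q2 is accepting.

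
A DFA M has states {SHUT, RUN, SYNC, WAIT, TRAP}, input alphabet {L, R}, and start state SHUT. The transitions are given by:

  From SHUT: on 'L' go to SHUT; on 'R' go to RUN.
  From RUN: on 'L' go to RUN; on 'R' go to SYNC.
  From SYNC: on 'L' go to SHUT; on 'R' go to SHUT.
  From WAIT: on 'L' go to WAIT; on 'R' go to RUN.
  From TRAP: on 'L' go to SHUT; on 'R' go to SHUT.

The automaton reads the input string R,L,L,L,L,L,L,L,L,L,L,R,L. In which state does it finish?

SHUT

SHUT → RUN → RUN → RUN → RUN → RUN → RUN → RUN → RUN → RUN → RUN → RUN → SYNC → SHUT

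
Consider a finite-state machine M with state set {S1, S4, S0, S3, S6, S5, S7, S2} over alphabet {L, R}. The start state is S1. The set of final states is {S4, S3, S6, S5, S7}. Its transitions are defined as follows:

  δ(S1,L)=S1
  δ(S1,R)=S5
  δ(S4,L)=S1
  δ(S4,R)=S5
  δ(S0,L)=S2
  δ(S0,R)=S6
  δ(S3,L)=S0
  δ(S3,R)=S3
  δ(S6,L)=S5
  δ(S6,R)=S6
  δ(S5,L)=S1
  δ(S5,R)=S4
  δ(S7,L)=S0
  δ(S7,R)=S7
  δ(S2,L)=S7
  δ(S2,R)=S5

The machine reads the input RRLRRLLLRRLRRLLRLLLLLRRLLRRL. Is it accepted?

S1 → S5 → S4 → S1 → S5 → S4 → S1 → S1 → S1 → S5 → S4 → S1 → S5 → S4 → S1 → S1 → S5 → S1 → S1 → S1 → S1 → S1 → S5 → S4 → S1 → S1 → S5 → S4 → S1
End state S1 is not accepting.

No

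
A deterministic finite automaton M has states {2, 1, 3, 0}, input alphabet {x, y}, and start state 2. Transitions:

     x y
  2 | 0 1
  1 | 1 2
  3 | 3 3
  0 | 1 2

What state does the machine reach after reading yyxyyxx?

1

2 → 1 → 2 → 0 → 2 → 1 → 1 → 1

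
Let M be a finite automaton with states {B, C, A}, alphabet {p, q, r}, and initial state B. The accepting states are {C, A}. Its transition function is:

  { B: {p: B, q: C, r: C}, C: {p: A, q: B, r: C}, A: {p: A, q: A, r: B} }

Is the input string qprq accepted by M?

Yes

B → C → A → B → C
End state C is accepting.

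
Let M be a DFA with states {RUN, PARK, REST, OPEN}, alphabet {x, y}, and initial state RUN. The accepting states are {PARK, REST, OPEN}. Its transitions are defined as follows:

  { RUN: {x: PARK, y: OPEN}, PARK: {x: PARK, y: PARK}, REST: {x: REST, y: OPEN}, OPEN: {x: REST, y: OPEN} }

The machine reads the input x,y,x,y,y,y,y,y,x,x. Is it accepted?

start at RUN
read 'x': RUN → PARK
read 'y': PARK → PARK
read 'x': PARK → PARK
read 'y': PARK → PARK
read 'y': PARK → PARK
read 'y': PARK → PARK
read 'y': PARK → PARK
read 'y': PARK → PARK
read 'x': PARK → PARK
read 'x': PARK → PARK
End state PARK is accepting.

Yes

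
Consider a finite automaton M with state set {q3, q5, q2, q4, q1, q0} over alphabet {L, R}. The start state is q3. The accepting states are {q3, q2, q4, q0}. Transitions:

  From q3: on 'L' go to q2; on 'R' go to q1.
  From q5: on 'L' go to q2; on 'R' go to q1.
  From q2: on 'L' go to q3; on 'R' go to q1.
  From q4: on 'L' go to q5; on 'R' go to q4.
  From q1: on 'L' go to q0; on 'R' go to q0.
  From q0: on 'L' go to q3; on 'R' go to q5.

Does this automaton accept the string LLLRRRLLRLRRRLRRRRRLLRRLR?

No

Trace: q3 -L-> q2 -L-> q3 -L-> q2 -R-> q1 -R-> q0 -R-> q5 -L-> q2 -L-> q3 -R-> q1 -L-> q0 -R-> q5 -R-> q1 -R-> q0 -L-> q3 -R-> q1 -R-> q0 -R-> q5 -R-> q1 -R-> q0 -L-> q3 -L-> q2 -R-> q1 -R-> q0 -L-> q3 -R-> q1
End state q1 is not accepting.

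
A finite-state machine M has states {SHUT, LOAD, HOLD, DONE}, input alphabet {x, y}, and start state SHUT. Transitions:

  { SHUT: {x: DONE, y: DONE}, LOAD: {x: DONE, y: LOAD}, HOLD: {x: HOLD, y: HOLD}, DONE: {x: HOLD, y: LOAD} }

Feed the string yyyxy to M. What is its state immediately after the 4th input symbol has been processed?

DONE

start at SHUT
read 'y': SHUT → DONE
read 'y': DONE → LOAD
read 'y': LOAD → LOAD
read 'x': LOAD → DONE
After 4 symbols: DONE.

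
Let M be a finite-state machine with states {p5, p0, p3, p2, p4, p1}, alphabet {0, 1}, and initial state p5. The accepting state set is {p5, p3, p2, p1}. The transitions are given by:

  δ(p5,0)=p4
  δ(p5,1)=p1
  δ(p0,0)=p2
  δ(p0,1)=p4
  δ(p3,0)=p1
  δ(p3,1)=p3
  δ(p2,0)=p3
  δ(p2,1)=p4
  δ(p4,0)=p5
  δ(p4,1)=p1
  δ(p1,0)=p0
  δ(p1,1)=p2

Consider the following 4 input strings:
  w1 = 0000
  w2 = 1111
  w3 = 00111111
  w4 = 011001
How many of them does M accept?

3

w1:
  start at p5
  read '0': p5 → p4
  read '0': p4 → p5
  read '0': p5 → p4
  read '0': p4 → p5
  end p5, accepted
w2:
  start at p5
  read '1': p5 → p1
  read '1': p1 → p2
  read '1': p2 → p4
  read '1': p4 → p1
  end p1, accepted
w3:
  start at p5
  read '0': p5 → p4
  read '0': p4 → p5
  read '1': p5 → p1
  read '1': p1 → p2
  read '1': p2 → p4
  read '1': p4 → p1
  read '1': p1 → p2
  read '1': p2 → p4
  end p4, rejected
w4:
  start at p5
  read '0': p5 → p4
  read '1': p4 → p1
  read '1': p1 → p2
  read '0': p2 → p3
  read '0': p3 → p1
  read '1': p1 → p2
  end p2, accepted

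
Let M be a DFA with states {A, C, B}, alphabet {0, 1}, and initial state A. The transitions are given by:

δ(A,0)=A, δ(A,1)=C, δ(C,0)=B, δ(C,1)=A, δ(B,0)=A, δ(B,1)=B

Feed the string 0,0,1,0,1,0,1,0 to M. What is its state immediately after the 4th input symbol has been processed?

B

Trace: A -0-> A -0-> A -1-> C -0-> B
After 4 symbols: B.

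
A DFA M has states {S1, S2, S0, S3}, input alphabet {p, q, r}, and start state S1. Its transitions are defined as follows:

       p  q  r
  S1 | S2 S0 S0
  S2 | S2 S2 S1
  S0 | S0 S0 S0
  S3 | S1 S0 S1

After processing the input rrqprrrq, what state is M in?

S0

start at S1
read 'r': S1 → S0
read 'r': S0 → S0
read 'q': S0 → S0
read 'p': S0 → S0
read 'r': S0 → S0
read 'r': S0 → S0
read 'r': S0 → S0
read 'q': S0 → S0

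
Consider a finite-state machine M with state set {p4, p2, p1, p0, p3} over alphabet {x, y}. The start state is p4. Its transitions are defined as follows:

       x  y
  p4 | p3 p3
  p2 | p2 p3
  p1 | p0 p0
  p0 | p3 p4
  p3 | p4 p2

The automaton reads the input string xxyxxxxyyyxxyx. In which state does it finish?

start at p4
read 'x': p4 → p3
read 'x': p3 → p4
read 'y': p4 → p3
read 'x': p3 → p4
read 'x': p4 → p3
read 'x': p3 → p4
read 'x': p4 → p3
read 'y': p3 → p2
read 'y': p2 → p3
read 'y': p3 → p2
read 'x': p2 → p2
read 'x': p2 → p2
read 'y': p2 → p3
read 'x': p3 → p4

p4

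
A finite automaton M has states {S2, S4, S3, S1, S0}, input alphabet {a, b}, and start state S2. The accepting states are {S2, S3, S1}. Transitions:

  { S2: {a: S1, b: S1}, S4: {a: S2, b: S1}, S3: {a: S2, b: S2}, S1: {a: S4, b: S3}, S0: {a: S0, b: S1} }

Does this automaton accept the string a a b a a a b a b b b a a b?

Yes

Trace: S2 -a-> S1 -a-> S4 -b-> S1 -a-> S4 -a-> S2 -a-> S1 -b-> S3 -a-> S2 -b-> S1 -b-> S3 -b-> S2 -a-> S1 -a-> S4 -b-> S1
End state S1 is accepting.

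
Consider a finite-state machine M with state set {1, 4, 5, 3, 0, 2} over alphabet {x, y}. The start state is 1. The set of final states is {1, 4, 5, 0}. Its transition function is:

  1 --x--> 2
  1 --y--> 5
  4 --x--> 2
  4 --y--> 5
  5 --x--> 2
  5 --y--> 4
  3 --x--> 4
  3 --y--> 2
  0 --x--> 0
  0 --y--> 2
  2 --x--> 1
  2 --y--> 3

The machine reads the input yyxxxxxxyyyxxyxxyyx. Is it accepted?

No

1 → 5 → 4 → 2 → 1 → 2 → 1 → 2 → 1 → 5 → 4 → 5 → 2 → 1 → 5 → 2 → 1 → 5 → 4 → 2
End state 2 is not accepting.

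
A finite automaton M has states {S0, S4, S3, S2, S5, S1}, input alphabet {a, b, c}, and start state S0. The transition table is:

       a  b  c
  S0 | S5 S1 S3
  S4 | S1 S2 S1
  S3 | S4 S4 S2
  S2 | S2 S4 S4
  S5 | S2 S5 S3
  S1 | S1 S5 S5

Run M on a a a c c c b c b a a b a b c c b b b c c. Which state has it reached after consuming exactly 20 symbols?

S3

Trace: S0 -a-> S5 -a-> S2 -a-> S2 -c-> S4 -c-> S1 -c-> S5 -b-> S5 -c-> S3 -b-> S4 -a-> S1 -a-> S1 -b-> S5 -a-> S2 -b-> S4 -c-> S1 -c-> S5 -b-> S5 -b-> S5 -b-> S5 -c-> S3
After 20 symbols: S3.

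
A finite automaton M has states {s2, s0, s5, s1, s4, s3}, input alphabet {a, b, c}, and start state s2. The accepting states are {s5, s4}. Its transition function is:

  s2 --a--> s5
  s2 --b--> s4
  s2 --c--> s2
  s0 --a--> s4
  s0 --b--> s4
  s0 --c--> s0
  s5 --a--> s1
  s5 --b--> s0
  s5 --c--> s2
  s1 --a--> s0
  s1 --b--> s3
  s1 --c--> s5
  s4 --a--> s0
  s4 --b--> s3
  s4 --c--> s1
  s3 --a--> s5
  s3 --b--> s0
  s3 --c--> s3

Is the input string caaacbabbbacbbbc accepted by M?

s2 → s2 → s5 → s1 → s0 → s0 → s4 → s0 → s4 → s3 → s0 → s4 → s1 → s3 → s0 → s4 → s1
End state s1 is not accepting.

No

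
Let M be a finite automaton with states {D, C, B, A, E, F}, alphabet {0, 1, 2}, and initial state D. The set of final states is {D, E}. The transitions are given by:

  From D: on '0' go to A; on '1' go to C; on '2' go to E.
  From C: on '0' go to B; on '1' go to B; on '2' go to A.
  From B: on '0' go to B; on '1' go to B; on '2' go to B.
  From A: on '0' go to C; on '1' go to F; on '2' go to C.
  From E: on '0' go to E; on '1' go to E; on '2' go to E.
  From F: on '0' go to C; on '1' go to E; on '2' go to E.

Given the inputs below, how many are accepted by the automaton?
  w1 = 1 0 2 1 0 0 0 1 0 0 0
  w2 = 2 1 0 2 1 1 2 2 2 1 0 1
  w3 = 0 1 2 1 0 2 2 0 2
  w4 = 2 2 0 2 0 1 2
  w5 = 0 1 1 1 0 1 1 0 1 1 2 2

w1: Trace: D -1-> C -0-> B -2-> B -1-> B -0-> B -0-> B -0-> B -1-> B -0-> B -0-> B -0-> B  → end B, rejected
w2: Trace: D -2-> E -1-> E -0-> E -2-> E -1-> E -1-> E -2-> E -2-> E -2-> E -1-> E -0-> E -1-> E  → end E, accepted
w3: Trace: D -0-> A -1-> F -2-> E -1-> E -0-> E -2-> E -2-> E -0-> E -2-> E  → end E, accepted
w4: Trace: D -2-> E -2-> E -0-> E -2-> E -0-> E -1-> E -2-> E  → end E, accepted
w5: Trace: D -0-> A -1-> F -1-> E -1-> E -0-> E -1-> E -1-> E -0-> E -1-> E -1-> E -2-> E -2-> E  → end E, accepted

4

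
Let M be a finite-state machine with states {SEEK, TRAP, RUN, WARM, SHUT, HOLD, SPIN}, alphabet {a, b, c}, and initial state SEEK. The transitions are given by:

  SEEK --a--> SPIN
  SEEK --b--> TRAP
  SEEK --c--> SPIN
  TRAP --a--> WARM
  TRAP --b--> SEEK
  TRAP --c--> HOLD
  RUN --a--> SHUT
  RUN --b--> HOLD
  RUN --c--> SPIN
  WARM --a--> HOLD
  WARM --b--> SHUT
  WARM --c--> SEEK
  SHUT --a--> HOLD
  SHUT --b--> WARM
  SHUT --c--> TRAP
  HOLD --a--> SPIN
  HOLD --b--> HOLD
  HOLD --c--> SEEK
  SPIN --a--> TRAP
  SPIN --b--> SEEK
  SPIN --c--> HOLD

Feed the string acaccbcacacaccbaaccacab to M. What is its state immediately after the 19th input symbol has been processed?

SEEK → SPIN → HOLD → SPIN → HOLD → SEEK → TRAP → HOLD → SPIN → HOLD → SPIN → HOLD → SPIN → HOLD → SEEK → TRAP → WARM → HOLD → SEEK → SPIN
After 19 symbols: SPIN.

SPIN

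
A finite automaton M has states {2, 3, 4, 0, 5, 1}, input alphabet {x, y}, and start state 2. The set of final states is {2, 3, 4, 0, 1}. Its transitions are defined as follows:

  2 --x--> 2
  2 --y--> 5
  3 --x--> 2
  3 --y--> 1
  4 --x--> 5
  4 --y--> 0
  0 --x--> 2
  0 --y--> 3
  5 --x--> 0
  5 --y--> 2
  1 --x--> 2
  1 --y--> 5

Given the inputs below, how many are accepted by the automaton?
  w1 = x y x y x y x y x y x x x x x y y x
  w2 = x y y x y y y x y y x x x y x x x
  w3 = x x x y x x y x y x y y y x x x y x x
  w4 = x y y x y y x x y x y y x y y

w1: Trace: 2 -x-> 2 -y-> 5 -x-> 0 -y-> 3 -x-> 2 -y-> 5 -x-> 0 -y-> 3 -x-> 2 -y-> 5 -x-> 0 -x-> 2 -x-> 2 -x-> 2 -x-> 2 -y-> 5 -y-> 2 -x-> 2  → end 2, accepted
w2: Trace: 2 -x-> 2 -y-> 5 -y-> 2 -x-> 2 -y-> 5 -y-> 2 -y-> 5 -x-> 0 -y-> 3 -y-> 1 -x-> 2 -x-> 2 -x-> 2 -y-> 5 -x-> 0 -x-> 2 -x-> 2  → end 2, accepted
w3: Trace: 2 -x-> 2 -x-> 2 -x-> 2 -y-> 5 -x-> 0 -x-> 2 -y-> 5 -x-> 0 -y-> 3 -x-> 2 -y-> 5 -y-> 2 -y-> 5 -x-> 0 -x-> 2 -x-> 2 -y-> 5 -x-> 0 -x-> 2  → end 2, accepted
w4: Trace: 2 -x-> 2 -y-> 5 -y-> 2 -x-> 2 -y-> 5 -y-> 2 -x-> 2 -x-> 2 -y-> 5 -x-> 0 -y-> 3 -y-> 1 -x-> 2 -y-> 5 -y-> 2  → end 2, accepted

4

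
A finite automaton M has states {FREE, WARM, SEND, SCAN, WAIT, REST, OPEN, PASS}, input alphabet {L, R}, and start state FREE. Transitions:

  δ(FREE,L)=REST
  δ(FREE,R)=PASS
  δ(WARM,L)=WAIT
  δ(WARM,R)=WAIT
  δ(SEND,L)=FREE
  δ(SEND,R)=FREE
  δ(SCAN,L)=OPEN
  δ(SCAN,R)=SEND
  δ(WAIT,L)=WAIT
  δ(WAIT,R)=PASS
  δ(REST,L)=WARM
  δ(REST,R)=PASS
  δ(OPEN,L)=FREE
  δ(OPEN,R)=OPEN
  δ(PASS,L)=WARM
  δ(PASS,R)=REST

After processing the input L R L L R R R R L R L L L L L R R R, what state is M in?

Trace: FREE -L-> REST -R-> PASS -L-> WARM -L-> WAIT -R-> PASS -R-> REST -R-> PASS -R-> REST -L-> WARM -R-> WAIT -L-> WAIT -L-> WAIT -L-> WAIT -L-> WAIT -L-> WAIT -R-> PASS -R-> REST -R-> PASS

PASS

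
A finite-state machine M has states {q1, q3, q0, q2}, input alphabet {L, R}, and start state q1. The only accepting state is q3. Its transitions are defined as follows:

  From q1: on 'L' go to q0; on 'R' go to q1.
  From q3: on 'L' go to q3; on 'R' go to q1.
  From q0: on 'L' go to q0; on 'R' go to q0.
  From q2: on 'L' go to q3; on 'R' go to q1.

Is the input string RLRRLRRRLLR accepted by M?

start at q1
read 'R': q1 → q1
read 'L': q1 → q0
read 'R': q0 → q0
read 'R': q0 → q0
read 'L': q0 → q0
read 'R': q0 → q0
read 'R': q0 → q0
read 'R': q0 → q0
read 'L': q0 → q0
read 'L': q0 → q0
read 'R': q0 → q0
End state q0 is not accepting.

No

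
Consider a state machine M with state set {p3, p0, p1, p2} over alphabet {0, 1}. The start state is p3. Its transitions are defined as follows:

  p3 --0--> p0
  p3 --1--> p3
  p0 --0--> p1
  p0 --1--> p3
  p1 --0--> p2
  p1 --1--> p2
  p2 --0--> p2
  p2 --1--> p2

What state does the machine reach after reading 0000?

p2

p3 → p0 → p1 → p2 → p2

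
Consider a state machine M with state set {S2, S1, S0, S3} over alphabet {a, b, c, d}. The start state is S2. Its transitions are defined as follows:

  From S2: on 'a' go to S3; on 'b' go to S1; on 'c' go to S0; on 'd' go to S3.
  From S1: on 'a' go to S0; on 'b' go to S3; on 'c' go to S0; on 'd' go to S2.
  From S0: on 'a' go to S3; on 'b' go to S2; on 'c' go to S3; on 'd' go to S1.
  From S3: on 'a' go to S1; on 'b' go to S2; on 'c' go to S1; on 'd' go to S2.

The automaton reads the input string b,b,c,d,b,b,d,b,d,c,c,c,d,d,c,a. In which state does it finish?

S0

S2 → S1 → S3 → S1 → S2 → S1 → S3 → S2 → S1 → S2 → S0 → S3 → S1 → S2 → S3 → S1 → S0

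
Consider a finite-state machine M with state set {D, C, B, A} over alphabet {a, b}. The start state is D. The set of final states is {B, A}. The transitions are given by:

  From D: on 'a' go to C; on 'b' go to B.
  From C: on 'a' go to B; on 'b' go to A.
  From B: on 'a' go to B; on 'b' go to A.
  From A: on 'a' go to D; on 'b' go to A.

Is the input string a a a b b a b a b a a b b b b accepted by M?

Yes

D → C → B → B → A → A → D → B → B → A → D → C → A → A → A → A
End state A is accepting.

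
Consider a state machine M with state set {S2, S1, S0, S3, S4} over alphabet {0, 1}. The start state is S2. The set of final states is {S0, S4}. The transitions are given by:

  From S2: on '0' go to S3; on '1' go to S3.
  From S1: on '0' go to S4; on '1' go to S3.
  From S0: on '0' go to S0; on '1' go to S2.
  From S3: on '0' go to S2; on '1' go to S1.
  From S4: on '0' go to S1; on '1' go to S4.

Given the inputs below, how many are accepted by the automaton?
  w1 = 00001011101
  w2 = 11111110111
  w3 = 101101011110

1

w1: S2 → S3 → S2 → S3 → S2 → S3 → S2 → S3 → S1 → S3 → S2 → S3  → end S3, rejected
w2: S2 → S3 → S1 → S3 → S1 → S3 → S1 → S3 → S2 → S3 → S1 → S3  → end S3, rejected
w3: S2 → S3 → S2 → S3 → S1 → S4 → S4 → S1 → S3 → S1 → S3 → S1 → S4  → end S4, accepted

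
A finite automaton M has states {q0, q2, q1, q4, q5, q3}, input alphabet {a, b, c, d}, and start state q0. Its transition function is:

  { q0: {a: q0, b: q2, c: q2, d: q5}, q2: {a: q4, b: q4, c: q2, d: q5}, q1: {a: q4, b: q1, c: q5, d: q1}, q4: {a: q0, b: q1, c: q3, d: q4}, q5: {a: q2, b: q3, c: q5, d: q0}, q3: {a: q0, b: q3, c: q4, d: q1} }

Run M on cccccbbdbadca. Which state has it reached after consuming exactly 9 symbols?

q1

Trace: q0 -c-> q2 -c-> q2 -c-> q2 -c-> q2 -c-> q2 -b-> q4 -b-> q1 -d-> q1 -b-> q1
After 9 symbols: q1.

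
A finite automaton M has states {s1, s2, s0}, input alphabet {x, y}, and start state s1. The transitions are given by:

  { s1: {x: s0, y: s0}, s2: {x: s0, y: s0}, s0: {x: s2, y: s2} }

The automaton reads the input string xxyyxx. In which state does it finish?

s2

Trace: s1 -x-> s0 -x-> s2 -y-> s0 -y-> s2 -x-> s0 -x-> s2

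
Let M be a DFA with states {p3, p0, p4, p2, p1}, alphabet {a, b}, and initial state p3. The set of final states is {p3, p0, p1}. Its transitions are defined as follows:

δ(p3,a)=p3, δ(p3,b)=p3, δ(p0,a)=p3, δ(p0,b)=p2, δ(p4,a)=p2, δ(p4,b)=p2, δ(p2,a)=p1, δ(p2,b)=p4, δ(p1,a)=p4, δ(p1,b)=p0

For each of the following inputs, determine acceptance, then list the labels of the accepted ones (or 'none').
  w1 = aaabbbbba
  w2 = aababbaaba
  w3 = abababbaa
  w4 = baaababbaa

w1, w2, w3, w4

w1: Trace: p3 -a-> p3 -a-> p3 -a-> p3 -b-> p3 -b-> p3 -b-> p3 -b-> p3 -b-> p3 -a-> p3  → end p3, accepted
w2: Trace: p3 -a-> p3 -a-> p3 -b-> p3 -a-> p3 -b-> p3 -b-> p3 -a-> p3 -a-> p3 -b-> p3 -a-> p3  → end p3, accepted
w3: Trace: p3 -a-> p3 -b-> p3 -a-> p3 -b-> p3 -a-> p3 -b-> p3 -b-> p3 -a-> p3 -a-> p3  → end p3, accepted
w4: Trace: p3 -b-> p3 -a-> p3 -a-> p3 -a-> p3 -b-> p3 -a-> p3 -b-> p3 -b-> p3 -a-> p3 -a-> p3  → end p3, accepted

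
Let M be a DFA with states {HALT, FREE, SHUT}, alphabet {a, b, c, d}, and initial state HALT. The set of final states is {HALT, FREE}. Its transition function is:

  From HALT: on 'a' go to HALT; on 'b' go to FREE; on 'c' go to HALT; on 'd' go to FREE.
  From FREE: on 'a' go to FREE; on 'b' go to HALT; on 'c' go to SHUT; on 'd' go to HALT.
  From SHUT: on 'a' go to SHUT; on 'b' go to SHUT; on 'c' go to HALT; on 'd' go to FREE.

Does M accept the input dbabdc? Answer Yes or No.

Yes

Trace: HALT -d-> FREE -b-> HALT -a-> HALT -b-> FREE -d-> HALT -c-> HALT
End state HALT is accepting.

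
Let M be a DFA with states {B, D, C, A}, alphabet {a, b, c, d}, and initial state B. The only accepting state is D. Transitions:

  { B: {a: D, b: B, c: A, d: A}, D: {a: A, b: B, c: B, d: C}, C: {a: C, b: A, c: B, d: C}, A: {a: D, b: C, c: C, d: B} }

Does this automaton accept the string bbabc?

No

B → B → B → D → B → A
End state A is not accepting.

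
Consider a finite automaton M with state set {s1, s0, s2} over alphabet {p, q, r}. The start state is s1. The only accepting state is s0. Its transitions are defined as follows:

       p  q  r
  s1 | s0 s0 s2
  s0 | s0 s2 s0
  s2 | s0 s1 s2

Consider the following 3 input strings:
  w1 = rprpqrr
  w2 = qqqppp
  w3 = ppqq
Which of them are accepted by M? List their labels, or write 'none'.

w2

w1: Trace: s1 -r-> s2 -p-> s0 -r-> s0 -p-> s0 -q-> s2 -r-> s2 -r-> s2  → end s2, rejected
w2: Trace: s1 -q-> s0 -q-> s2 -q-> s1 -p-> s0 -p-> s0 -p-> s0  → end s0, accepted
w3: Trace: s1 -p-> s0 -p-> s0 -q-> s2 -q-> s1  → end s1, rejected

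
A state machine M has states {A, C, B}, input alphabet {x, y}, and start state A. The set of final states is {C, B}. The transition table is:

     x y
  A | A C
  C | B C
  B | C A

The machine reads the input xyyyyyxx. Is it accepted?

Yes

start at A
read 'x': A → A
read 'y': A → C
read 'y': C → C
read 'y': C → C
read 'y': C → C
read 'y': C → C
read 'x': C → B
read 'x': B → C
End state C is accepting.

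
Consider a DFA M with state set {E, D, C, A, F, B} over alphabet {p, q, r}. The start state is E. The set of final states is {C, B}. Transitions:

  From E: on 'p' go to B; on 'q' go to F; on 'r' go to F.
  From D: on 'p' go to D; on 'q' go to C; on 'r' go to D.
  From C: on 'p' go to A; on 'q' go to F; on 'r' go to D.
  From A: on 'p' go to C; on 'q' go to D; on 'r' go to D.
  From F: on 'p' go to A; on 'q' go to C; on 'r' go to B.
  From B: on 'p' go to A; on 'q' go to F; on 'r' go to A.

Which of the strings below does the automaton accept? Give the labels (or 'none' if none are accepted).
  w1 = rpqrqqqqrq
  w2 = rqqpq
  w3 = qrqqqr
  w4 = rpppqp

w3

w1:
  start at E
  read 'r': E → F
  read 'p': F → A
  read 'q': A → D
  read 'r': D → D
  read 'q': D → C
  read 'q': C → F
  read 'q': F → C
  read 'q': C → F
  read 'r': F → B
  read 'q': B → F
  end F, rejected
w2:
  start at E
  read 'r': E → F
  read 'q': F → C
  read 'q': C → F
  read 'p': F → A
  read 'q': A → D
  end D, rejected
w3:
  start at E
  read 'q': E → F
  read 'r': F → B
  read 'q': B → F
  read 'q': F → C
  read 'q': C → F
  read 'r': F → B
  end B, accepted
w4:
  start at E
  read 'r': E → F
  read 'p': F → A
  read 'p': A → C
  read 'p': C → A
  read 'q': A → D
  read 'p': D → D
  end D, rejected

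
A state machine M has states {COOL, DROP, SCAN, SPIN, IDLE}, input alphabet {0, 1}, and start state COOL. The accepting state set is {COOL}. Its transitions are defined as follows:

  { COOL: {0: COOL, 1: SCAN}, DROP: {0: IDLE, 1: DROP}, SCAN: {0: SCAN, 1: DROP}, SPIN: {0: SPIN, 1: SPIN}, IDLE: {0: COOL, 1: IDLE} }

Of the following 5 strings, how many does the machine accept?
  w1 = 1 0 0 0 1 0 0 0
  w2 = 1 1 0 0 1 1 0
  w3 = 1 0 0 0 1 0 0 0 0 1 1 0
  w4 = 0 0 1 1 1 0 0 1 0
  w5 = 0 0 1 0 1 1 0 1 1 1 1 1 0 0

2

w1:
  start at COOL
  read '1': COOL → SCAN
  read '0': SCAN → SCAN
  read '0': SCAN → SCAN
  read '0': SCAN → SCAN
  read '1': SCAN → DROP
  read '0': DROP → IDLE
  read '0': IDLE → COOL
  read '0': COOL → COOL
  end COOL, accepted
w2:
  start at COOL
  read '1': COOL → SCAN
  read '1': SCAN → DROP
  read '0': DROP → IDLE
  read '0': IDLE → COOL
  read '1': COOL → SCAN
  read '1': SCAN → DROP
  read '0': DROP → IDLE
  end IDLE, rejected
w3:
  start at COOL
  read '1': COOL → SCAN
  read '0': SCAN → SCAN
  read '0': SCAN → SCAN
  read '0': SCAN → SCAN
  read '1': SCAN → DROP
  read '0': DROP → IDLE
  read '0': IDLE → COOL
  read '0': COOL → COOL
  read '0': COOL → COOL
  read '1': COOL → SCAN
  read '1': SCAN → DROP
  read '0': DROP → IDLE
  end IDLE, rejected
w4:
  start at COOL
  read '0': COOL → COOL
  read '0': COOL → COOL
  read '1': COOL → SCAN
  read '1': SCAN → DROP
  read '1': DROP → DROP
  read '0': DROP → IDLE
  read '0': IDLE → COOL
  read '1': COOL → SCAN
  read '0': SCAN → SCAN
  end SCAN, rejected
w5:
  start at COOL
  read '0': COOL → COOL
  read '0': COOL → COOL
  read '1': COOL → SCAN
  read '0': SCAN → SCAN
  read '1': SCAN → DROP
  read '1': DROP → DROP
  read '0': DROP → IDLE
  read '1': IDLE → IDLE
  read '1': IDLE → IDLE
  read '1': IDLE → IDLE
  read '1': IDLE → IDLE
  read '1': IDLE → IDLE
  read '0': IDLE → COOL
  read '0': COOL → COOL
  end COOL, accepted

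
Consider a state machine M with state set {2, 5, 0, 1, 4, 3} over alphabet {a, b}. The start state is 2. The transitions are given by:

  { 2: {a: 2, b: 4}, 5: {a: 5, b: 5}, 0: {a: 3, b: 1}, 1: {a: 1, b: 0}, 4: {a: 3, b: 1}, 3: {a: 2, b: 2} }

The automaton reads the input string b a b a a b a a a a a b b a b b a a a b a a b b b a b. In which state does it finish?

2

2 → 4 → 3 → 2 → 2 → 2 → 4 → 3 → 2 → 2 → 2 → 2 → 4 → 1 → 1 → 0 → 1 → 1 → 1 → 1 → 0 → 3 → 2 → 4 → 1 → 0 → 3 → 2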